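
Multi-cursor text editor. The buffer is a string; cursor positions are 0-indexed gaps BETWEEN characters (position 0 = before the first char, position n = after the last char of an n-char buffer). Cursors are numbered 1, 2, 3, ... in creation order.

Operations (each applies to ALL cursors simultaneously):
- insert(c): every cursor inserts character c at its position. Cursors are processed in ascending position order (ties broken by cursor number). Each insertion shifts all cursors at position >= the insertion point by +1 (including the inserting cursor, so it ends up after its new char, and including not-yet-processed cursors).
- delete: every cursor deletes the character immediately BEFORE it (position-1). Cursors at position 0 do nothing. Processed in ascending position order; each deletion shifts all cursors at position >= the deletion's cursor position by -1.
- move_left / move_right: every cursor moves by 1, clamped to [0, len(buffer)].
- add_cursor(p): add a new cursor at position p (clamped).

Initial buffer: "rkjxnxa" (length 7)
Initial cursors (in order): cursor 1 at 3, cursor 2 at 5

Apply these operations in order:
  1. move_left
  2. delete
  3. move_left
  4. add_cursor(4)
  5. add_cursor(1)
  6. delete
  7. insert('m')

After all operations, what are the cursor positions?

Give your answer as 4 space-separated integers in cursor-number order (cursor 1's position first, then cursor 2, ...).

After op 1 (move_left): buffer="rkjxnxa" (len 7), cursors c1@2 c2@4, authorship .......
After op 2 (delete): buffer="rjnxa" (len 5), cursors c1@1 c2@2, authorship .....
After op 3 (move_left): buffer="rjnxa" (len 5), cursors c1@0 c2@1, authorship .....
After op 4 (add_cursor(4)): buffer="rjnxa" (len 5), cursors c1@0 c2@1 c3@4, authorship .....
After op 5 (add_cursor(1)): buffer="rjnxa" (len 5), cursors c1@0 c2@1 c4@1 c3@4, authorship .....
After op 6 (delete): buffer="jna" (len 3), cursors c1@0 c2@0 c4@0 c3@2, authorship ...
After op 7 (insert('m')): buffer="mmmjnma" (len 7), cursors c1@3 c2@3 c4@3 c3@6, authorship 124..3.

Answer: 3 3 6 3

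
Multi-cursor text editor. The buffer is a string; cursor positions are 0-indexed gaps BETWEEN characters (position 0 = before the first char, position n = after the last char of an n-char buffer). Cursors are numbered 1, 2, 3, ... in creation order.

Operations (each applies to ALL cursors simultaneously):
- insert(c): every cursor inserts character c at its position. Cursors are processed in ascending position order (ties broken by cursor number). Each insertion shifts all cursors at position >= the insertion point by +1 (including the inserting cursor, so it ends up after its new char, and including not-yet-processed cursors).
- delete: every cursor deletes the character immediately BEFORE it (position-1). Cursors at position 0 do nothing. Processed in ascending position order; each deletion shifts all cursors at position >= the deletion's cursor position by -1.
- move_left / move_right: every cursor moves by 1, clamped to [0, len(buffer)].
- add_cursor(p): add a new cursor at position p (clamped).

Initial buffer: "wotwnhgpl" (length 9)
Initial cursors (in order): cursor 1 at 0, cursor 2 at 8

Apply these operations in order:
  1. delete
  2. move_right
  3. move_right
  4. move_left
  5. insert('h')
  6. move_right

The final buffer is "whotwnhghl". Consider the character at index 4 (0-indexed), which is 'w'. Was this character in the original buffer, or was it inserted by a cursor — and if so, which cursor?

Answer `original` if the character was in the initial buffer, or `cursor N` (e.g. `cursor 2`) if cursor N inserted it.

Answer: original

Derivation:
After op 1 (delete): buffer="wotwnhgl" (len 8), cursors c1@0 c2@7, authorship ........
After op 2 (move_right): buffer="wotwnhgl" (len 8), cursors c1@1 c2@8, authorship ........
After op 3 (move_right): buffer="wotwnhgl" (len 8), cursors c1@2 c2@8, authorship ........
After op 4 (move_left): buffer="wotwnhgl" (len 8), cursors c1@1 c2@7, authorship ........
After op 5 (insert('h')): buffer="whotwnhghl" (len 10), cursors c1@2 c2@9, authorship .1......2.
After op 6 (move_right): buffer="whotwnhghl" (len 10), cursors c1@3 c2@10, authorship .1......2.
Authorship (.=original, N=cursor N): . 1 . . . . . . 2 .
Index 4: author = original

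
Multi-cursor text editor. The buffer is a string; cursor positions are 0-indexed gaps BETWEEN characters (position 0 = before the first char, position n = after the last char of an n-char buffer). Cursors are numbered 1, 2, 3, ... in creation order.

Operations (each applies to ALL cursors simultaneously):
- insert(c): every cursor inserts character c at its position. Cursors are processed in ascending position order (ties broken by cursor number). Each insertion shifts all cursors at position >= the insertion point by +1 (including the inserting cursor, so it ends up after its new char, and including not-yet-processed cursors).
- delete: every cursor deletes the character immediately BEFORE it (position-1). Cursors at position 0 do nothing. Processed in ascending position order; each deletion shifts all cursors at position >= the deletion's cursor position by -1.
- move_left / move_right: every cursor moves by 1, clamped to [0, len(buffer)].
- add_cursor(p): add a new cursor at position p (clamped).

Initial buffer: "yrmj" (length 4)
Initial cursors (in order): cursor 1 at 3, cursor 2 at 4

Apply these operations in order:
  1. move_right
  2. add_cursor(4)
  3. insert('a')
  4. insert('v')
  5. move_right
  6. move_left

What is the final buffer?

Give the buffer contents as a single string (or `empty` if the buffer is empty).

After op 1 (move_right): buffer="yrmj" (len 4), cursors c1@4 c2@4, authorship ....
After op 2 (add_cursor(4)): buffer="yrmj" (len 4), cursors c1@4 c2@4 c3@4, authorship ....
After op 3 (insert('a')): buffer="yrmjaaa" (len 7), cursors c1@7 c2@7 c3@7, authorship ....123
After op 4 (insert('v')): buffer="yrmjaaavvv" (len 10), cursors c1@10 c2@10 c3@10, authorship ....123123
After op 5 (move_right): buffer="yrmjaaavvv" (len 10), cursors c1@10 c2@10 c3@10, authorship ....123123
After op 6 (move_left): buffer="yrmjaaavvv" (len 10), cursors c1@9 c2@9 c3@9, authorship ....123123

Answer: yrmjaaavvv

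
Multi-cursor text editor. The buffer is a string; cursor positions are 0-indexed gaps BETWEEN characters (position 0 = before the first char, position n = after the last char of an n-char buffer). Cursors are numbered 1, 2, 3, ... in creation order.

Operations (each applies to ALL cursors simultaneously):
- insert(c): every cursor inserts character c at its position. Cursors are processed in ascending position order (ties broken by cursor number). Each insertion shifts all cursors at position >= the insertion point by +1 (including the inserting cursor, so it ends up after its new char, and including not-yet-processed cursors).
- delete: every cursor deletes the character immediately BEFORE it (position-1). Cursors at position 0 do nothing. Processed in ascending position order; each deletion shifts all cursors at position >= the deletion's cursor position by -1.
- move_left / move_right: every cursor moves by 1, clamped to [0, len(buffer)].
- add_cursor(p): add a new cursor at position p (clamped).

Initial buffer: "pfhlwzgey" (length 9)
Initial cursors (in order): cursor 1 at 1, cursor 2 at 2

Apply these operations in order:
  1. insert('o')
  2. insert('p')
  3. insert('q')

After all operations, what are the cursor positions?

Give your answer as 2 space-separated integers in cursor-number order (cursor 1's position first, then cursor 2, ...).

Answer: 4 8

Derivation:
After op 1 (insert('o')): buffer="pofohlwzgey" (len 11), cursors c1@2 c2@4, authorship .1.2.......
After op 2 (insert('p')): buffer="popfophlwzgey" (len 13), cursors c1@3 c2@6, authorship .11.22.......
After op 3 (insert('q')): buffer="popqfopqhlwzgey" (len 15), cursors c1@4 c2@8, authorship .111.222.......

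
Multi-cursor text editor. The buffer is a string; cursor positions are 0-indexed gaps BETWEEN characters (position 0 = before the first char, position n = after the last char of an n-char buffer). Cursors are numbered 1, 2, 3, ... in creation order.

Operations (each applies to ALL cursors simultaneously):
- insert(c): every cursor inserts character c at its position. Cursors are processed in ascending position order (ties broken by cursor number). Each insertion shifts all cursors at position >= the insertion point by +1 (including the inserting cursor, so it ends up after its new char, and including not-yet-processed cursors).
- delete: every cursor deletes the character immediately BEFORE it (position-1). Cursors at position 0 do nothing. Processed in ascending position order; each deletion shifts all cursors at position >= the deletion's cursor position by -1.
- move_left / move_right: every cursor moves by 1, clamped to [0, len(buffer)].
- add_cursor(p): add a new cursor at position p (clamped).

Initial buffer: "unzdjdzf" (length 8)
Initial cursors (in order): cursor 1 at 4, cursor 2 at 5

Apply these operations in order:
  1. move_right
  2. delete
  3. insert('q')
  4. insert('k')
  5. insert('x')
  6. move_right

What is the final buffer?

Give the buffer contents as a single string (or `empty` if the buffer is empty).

After op 1 (move_right): buffer="unzdjdzf" (len 8), cursors c1@5 c2@6, authorship ........
After op 2 (delete): buffer="unzdzf" (len 6), cursors c1@4 c2@4, authorship ......
After op 3 (insert('q')): buffer="unzdqqzf" (len 8), cursors c1@6 c2@6, authorship ....12..
After op 4 (insert('k')): buffer="unzdqqkkzf" (len 10), cursors c1@8 c2@8, authorship ....1212..
After op 5 (insert('x')): buffer="unzdqqkkxxzf" (len 12), cursors c1@10 c2@10, authorship ....121212..
After op 6 (move_right): buffer="unzdqqkkxxzf" (len 12), cursors c1@11 c2@11, authorship ....121212..

Answer: unzdqqkkxxzf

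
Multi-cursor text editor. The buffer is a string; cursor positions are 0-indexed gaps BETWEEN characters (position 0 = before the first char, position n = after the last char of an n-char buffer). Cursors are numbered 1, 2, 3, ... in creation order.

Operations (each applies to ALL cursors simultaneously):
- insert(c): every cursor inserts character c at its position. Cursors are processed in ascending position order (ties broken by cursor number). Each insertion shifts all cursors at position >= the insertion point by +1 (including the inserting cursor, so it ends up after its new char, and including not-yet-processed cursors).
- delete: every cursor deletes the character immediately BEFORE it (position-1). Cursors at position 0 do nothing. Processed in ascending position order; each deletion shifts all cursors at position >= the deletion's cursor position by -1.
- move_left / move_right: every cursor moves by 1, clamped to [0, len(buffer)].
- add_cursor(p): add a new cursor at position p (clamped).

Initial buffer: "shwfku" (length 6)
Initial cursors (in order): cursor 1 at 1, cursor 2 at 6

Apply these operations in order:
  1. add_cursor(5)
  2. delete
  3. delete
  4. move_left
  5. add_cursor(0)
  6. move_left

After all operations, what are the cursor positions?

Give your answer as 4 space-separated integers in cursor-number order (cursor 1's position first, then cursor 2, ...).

After op 1 (add_cursor(5)): buffer="shwfku" (len 6), cursors c1@1 c3@5 c2@6, authorship ......
After op 2 (delete): buffer="hwf" (len 3), cursors c1@0 c2@3 c3@3, authorship ...
After op 3 (delete): buffer="h" (len 1), cursors c1@0 c2@1 c3@1, authorship .
After op 4 (move_left): buffer="h" (len 1), cursors c1@0 c2@0 c3@0, authorship .
After op 5 (add_cursor(0)): buffer="h" (len 1), cursors c1@0 c2@0 c3@0 c4@0, authorship .
After op 6 (move_left): buffer="h" (len 1), cursors c1@0 c2@0 c3@0 c4@0, authorship .

Answer: 0 0 0 0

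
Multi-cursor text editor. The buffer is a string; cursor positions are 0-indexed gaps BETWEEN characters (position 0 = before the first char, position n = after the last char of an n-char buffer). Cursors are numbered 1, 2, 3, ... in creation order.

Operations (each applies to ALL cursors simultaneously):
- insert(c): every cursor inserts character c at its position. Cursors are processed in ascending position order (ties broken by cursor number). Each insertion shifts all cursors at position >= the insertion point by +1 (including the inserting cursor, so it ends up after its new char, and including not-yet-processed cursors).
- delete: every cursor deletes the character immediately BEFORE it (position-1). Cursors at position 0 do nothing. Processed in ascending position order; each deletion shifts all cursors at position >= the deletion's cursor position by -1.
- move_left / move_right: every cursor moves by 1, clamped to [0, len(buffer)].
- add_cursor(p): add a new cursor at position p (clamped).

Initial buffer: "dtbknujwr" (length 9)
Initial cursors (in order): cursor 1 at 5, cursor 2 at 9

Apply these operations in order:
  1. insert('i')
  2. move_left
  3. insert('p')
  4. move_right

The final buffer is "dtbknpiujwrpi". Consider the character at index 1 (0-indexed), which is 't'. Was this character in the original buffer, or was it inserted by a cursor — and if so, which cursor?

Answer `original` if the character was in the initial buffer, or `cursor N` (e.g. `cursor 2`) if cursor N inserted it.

After op 1 (insert('i')): buffer="dtbkniujwri" (len 11), cursors c1@6 c2@11, authorship .....1....2
After op 2 (move_left): buffer="dtbkniujwri" (len 11), cursors c1@5 c2@10, authorship .....1....2
After op 3 (insert('p')): buffer="dtbknpiujwrpi" (len 13), cursors c1@6 c2@12, authorship .....11....22
After op 4 (move_right): buffer="dtbknpiujwrpi" (len 13), cursors c1@7 c2@13, authorship .....11....22
Authorship (.=original, N=cursor N): . . . . . 1 1 . . . . 2 2
Index 1: author = original

Answer: original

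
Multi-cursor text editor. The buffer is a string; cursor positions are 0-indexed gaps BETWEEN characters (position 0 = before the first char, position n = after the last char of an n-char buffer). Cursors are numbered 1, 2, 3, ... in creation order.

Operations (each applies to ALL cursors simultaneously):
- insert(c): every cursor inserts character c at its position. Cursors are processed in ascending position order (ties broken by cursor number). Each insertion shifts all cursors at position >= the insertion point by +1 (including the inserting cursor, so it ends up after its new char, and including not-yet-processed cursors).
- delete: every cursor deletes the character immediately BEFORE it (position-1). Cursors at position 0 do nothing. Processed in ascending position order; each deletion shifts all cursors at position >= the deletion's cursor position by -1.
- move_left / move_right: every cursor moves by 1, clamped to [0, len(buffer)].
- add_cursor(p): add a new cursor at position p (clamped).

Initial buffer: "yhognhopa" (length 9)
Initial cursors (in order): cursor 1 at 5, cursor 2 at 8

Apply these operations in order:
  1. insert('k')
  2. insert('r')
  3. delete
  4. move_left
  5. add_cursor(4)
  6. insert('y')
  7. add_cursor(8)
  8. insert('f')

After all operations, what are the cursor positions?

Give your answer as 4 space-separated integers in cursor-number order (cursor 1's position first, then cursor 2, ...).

After op 1 (insert('k')): buffer="yhognkhopka" (len 11), cursors c1@6 c2@10, authorship .....1...2.
After op 2 (insert('r')): buffer="yhognkrhopkra" (len 13), cursors c1@7 c2@12, authorship .....11...22.
After op 3 (delete): buffer="yhognkhopka" (len 11), cursors c1@6 c2@10, authorship .....1...2.
After op 4 (move_left): buffer="yhognkhopka" (len 11), cursors c1@5 c2@9, authorship .....1...2.
After op 5 (add_cursor(4)): buffer="yhognkhopka" (len 11), cursors c3@4 c1@5 c2@9, authorship .....1...2.
After op 6 (insert('y')): buffer="yhogynykhopyka" (len 14), cursors c3@5 c1@7 c2@12, authorship ....3.11...22.
After op 7 (add_cursor(8)): buffer="yhogynykhopyka" (len 14), cursors c3@5 c1@7 c4@8 c2@12, authorship ....3.11...22.
After op 8 (insert('f')): buffer="yhogyfnyfkfhopyfka" (len 18), cursors c3@6 c1@9 c4@11 c2@16, authorship ....33.1114...222.

Answer: 9 16 6 11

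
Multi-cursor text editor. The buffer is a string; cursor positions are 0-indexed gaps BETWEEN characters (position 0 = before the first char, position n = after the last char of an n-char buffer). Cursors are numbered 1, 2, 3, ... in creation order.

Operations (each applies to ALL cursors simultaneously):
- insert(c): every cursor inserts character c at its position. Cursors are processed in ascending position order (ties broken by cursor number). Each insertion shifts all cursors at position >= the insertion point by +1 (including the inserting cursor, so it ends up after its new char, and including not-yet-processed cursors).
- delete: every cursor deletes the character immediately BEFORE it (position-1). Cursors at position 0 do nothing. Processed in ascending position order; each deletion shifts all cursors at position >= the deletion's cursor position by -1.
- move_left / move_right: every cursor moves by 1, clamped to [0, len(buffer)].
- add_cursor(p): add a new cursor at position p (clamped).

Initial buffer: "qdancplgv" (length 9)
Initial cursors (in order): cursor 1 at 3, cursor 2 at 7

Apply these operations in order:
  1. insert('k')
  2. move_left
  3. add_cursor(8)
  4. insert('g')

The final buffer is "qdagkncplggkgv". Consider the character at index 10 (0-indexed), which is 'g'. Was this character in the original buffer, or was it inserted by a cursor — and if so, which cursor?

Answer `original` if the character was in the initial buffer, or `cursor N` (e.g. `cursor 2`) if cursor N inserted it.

After op 1 (insert('k')): buffer="qdakncplkgv" (len 11), cursors c1@4 c2@9, authorship ...1....2..
After op 2 (move_left): buffer="qdakncplkgv" (len 11), cursors c1@3 c2@8, authorship ...1....2..
After op 3 (add_cursor(8)): buffer="qdakncplkgv" (len 11), cursors c1@3 c2@8 c3@8, authorship ...1....2..
After op 4 (insert('g')): buffer="qdagkncplggkgv" (len 14), cursors c1@4 c2@11 c3@11, authorship ...11....232..
Authorship (.=original, N=cursor N): . . . 1 1 . . . . 2 3 2 . .
Index 10: author = 3

Answer: cursor 3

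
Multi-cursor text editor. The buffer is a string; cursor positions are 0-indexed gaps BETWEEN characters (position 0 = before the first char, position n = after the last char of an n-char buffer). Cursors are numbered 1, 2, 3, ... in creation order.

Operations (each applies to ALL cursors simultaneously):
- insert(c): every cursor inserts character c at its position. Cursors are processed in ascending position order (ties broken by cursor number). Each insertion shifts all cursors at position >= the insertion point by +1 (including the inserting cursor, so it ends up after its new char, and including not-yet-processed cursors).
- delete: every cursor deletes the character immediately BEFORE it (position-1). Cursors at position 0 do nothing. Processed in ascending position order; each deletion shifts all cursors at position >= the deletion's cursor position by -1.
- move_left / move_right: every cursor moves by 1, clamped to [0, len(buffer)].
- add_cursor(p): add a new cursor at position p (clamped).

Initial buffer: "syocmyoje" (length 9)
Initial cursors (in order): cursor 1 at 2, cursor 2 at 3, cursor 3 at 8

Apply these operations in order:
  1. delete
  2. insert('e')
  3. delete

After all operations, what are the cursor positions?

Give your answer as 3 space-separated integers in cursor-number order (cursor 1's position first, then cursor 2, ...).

After op 1 (delete): buffer="scmyoe" (len 6), cursors c1@1 c2@1 c3@5, authorship ......
After op 2 (insert('e')): buffer="seecmyoee" (len 9), cursors c1@3 c2@3 c3@8, authorship .12....3.
After op 3 (delete): buffer="scmyoe" (len 6), cursors c1@1 c2@1 c3@5, authorship ......

Answer: 1 1 5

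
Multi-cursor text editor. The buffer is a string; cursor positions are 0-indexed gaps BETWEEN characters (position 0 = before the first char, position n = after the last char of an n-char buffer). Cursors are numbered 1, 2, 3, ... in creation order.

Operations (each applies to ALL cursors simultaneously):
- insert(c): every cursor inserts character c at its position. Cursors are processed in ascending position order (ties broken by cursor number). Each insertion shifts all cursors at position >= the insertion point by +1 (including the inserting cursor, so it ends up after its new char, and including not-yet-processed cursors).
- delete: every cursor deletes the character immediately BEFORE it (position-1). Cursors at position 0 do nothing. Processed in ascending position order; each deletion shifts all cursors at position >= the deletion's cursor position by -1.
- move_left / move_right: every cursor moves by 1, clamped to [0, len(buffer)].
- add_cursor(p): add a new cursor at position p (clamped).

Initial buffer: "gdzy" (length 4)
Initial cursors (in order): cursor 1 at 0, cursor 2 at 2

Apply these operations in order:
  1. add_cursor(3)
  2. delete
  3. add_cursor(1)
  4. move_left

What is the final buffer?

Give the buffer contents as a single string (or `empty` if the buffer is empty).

Answer: gy

Derivation:
After op 1 (add_cursor(3)): buffer="gdzy" (len 4), cursors c1@0 c2@2 c3@3, authorship ....
After op 2 (delete): buffer="gy" (len 2), cursors c1@0 c2@1 c3@1, authorship ..
After op 3 (add_cursor(1)): buffer="gy" (len 2), cursors c1@0 c2@1 c3@1 c4@1, authorship ..
After op 4 (move_left): buffer="gy" (len 2), cursors c1@0 c2@0 c3@0 c4@0, authorship ..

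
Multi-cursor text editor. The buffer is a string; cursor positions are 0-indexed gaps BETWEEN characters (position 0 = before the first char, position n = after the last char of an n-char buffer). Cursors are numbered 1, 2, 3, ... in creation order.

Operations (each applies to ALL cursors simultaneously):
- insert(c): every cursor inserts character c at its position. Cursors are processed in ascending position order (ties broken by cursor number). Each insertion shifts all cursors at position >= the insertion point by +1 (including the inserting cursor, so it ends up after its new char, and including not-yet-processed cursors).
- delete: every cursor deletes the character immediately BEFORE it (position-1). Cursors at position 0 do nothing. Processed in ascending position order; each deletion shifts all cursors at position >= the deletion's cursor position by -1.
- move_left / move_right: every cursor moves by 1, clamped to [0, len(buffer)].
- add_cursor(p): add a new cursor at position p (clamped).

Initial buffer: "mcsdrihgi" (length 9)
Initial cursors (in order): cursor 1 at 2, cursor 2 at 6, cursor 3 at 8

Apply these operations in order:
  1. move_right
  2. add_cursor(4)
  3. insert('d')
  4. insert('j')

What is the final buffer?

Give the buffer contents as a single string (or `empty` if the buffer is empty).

Answer: mcsdjddjrihdjgidj

Derivation:
After op 1 (move_right): buffer="mcsdrihgi" (len 9), cursors c1@3 c2@7 c3@9, authorship .........
After op 2 (add_cursor(4)): buffer="mcsdrihgi" (len 9), cursors c1@3 c4@4 c2@7 c3@9, authorship .........
After op 3 (insert('d')): buffer="mcsdddrihdgid" (len 13), cursors c1@4 c4@6 c2@10 c3@13, authorship ...1.4...2..3
After op 4 (insert('j')): buffer="mcsdjddjrihdjgidj" (len 17), cursors c1@5 c4@8 c2@13 c3@17, authorship ...11.44...22..33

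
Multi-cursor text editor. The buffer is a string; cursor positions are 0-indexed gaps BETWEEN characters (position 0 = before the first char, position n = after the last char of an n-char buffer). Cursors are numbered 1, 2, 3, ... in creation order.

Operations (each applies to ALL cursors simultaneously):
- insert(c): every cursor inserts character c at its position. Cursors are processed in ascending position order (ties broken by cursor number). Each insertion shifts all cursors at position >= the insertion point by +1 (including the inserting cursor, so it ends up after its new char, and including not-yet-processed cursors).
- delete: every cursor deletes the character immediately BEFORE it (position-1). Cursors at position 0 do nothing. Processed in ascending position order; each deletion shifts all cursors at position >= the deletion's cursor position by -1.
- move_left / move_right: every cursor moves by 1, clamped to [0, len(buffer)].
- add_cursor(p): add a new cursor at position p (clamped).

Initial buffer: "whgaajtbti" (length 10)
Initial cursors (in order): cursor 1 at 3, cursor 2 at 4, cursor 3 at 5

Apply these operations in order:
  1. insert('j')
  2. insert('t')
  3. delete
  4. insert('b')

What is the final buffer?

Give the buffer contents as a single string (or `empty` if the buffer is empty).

Answer: whgjbajbajbjtbti

Derivation:
After op 1 (insert('j')): buffer="whgjajajjtbti" (len 13), cursors c1@4 c2@6 c3@8, authorship ...1.2.3.....
After op 2 (insert('t')): buffer="whgjtajtajtjtbti" (len 16), cursors c1@5 c2@8 c3@11, authorship ...11.22.33.....
After op 3 (delete): buffer="whgjajajjtbti" (len 13), cursors c1@4 c2@6 c3@8, authorship ...1.2.3.....
After op 4 (insert('b')): buffer="whgjbajbajbjtbti" (len 16), cursors c1@5 c2@8 c3@11, authorship ...11.22.33.....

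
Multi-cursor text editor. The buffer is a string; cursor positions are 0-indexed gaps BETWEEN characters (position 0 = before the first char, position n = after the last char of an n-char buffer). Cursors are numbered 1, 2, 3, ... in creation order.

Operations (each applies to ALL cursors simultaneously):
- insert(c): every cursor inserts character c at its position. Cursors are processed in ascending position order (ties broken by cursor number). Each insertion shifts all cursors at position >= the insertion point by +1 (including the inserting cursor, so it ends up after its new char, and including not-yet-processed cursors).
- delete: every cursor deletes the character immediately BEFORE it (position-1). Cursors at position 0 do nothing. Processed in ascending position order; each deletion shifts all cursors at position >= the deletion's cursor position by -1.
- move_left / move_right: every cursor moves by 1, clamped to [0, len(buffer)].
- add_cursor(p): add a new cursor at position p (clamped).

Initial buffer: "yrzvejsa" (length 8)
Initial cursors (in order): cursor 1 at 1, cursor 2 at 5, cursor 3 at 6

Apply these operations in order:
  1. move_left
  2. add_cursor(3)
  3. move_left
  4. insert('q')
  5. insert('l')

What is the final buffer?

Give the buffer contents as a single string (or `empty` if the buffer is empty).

After op 1 (move_left): buffer="yrzvejsa" (len 8), cursors c1@0 c2@4 c3@5, authorship ........
After op 2 (add_cursor(3)): buffer="yrzvejsa" (len 8), cursors c1@0 c4@3 c2@4 c3@5, authorship ........
After op 3 (move_left): buffer="yrzvejsa" (len 8), cursors c1@0 c4@2 c2@3 c3@4, authorship ........
After op 4 (insert('q')): buffer="qyrqzqvqejsa" (len 12), cursors c1@1 c4@4 c2@6 c3@8, authorship 1..4.2.3....
After op 5 (insert('l')): buffer="qlyrqlzqlvqlejsa" (len 16), cursors c1@2 c4@6 c2@9 c3@12, authorship 11..44.22.33....

Answer: qlyrqlzqlvqlejsa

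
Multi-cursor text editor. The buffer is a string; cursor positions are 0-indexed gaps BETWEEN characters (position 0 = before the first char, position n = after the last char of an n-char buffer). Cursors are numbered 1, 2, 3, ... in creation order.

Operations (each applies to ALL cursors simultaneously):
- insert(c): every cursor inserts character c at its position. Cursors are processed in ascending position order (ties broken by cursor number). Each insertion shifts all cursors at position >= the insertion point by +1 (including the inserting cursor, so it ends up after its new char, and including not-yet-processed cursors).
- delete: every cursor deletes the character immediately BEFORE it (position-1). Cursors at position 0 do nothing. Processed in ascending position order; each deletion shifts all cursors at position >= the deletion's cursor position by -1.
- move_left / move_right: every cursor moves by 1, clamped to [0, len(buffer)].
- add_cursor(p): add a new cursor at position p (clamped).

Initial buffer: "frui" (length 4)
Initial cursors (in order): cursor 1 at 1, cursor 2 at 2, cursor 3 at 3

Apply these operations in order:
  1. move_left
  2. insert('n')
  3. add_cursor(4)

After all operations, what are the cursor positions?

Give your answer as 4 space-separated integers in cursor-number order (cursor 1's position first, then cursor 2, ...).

Answer: 1 3 5 4

Derivation:
After op 1 (move_left): buffer="frui" (len 4), cursors c1@0 c2@1 c3@2, authorship ....
After op 2 (insert('n')): buffer="nfnrnui" (len 7), cursors c1@1 c2@3 c3@5, authorship 1.2.3..
After op 3 (add_cursor(4)): buffer="nfnrnui" (len 7), cursors c1@1 c2@3 c4@4 c3@5, authorship 1.2.3..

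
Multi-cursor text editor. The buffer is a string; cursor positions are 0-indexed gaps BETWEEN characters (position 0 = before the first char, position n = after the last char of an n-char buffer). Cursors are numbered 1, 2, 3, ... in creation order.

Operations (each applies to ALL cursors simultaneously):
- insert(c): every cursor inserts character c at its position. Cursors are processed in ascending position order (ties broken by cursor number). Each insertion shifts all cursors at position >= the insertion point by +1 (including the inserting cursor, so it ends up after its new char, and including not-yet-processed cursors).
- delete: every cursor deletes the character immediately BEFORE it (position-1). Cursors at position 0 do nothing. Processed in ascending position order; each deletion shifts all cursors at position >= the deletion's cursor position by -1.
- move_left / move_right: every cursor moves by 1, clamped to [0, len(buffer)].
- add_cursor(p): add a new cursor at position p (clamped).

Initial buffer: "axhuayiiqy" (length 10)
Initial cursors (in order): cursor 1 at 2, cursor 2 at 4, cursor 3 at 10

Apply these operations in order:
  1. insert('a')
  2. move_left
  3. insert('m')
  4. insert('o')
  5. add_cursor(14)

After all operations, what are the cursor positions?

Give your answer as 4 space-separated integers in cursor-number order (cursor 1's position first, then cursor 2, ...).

After op 1 (insert('a')): buffer="axahuaayiiqya" (len 13), cursors c1@3 c2@6 c3@13, authorship ..1..2......3
After op 2 (move_left): buffer="axahuaayiiqya" (len 13), cursors c1@2 c2@5 c3@12, authorship ..1..2......3
After op 3 (insert('m')): buffer="axmahumaayiiqyma" (len 16), cursors c1@3 c2@7 c3@15, authorship ..11..22......33
After op 4 (insert('o')): buffer="axmoahumoaayiiqymoa" (len 19), cursors c1@4 c2@9 c3@18, authorship ..111..222......333
After op 5 (add_cursor(14)): buffer="axmoahumoaayiiqymoa" (len 19), cursors c1@4 c2@9 c4@14 c3@18, authorship ..111..222......333

Answer: 4 9 18 14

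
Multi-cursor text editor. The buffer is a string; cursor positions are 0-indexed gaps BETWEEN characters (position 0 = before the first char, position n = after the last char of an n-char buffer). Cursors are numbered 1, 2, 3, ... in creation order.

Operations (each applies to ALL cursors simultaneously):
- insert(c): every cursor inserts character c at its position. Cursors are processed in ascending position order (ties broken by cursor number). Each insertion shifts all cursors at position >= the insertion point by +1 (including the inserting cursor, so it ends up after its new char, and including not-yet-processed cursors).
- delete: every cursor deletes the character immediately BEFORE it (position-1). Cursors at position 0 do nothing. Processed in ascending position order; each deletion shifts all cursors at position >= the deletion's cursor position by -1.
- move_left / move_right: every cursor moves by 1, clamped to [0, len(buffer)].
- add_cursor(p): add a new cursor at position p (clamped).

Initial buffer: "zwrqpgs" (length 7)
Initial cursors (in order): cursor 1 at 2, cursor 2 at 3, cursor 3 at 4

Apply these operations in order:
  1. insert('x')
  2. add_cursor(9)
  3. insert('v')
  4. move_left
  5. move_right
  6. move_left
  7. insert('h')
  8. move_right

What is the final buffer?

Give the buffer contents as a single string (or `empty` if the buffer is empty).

Answer: zwxhvrxhvqxhvpghvs

Derivation:
After op 1 (insert('x')): buffer="zwxrxqxpgs" (len 10), cursors c1@3 c2@5 c3@7, authorship ..1.2.3...
After op 2 (add_cursor(9)): buffer="zwxrxqxpgs" (len 10), cursors c1@3 c2@5 c3@7 c4@9, authorship ..1.2.3...
After op 3 (insert('v')): buffer="zwxvrxvqxvpgvs" (len 14), cursors c1@4 c2@7 c3@10 c4@13, authorship ..11.22.33..4.
After op 4 (move_left): buffer="zwxvrxvqxvpgvs" (len 14), cursors c1@3 c2@6 c3@9 c4@12, authorship ..11.22.33..4.
After op 5 (move_right): buffer="zwxvrxvqxvpgvs" (len 14), cursors c1@4 c2@7 c3@10 c4@13, authorship ..11.22.33..4.
After op 6 (move_left): buffer="zwxvrxvqxvpgvs" (len 14), cursors c1@3 c2@6 c3@9 c4@12, authorship ..11.22.33..4.
After op 7 (insert('h')): buffer="zwxhvrxhvqxhvpghvs" (len 18), cursors c1@4 c2@8 c3@12 c4@16, authorship ..111.222.333..44.
After op 8 (move_right): buffer="zwxhvrxhvqxhvpghvs" (len 18), cursors c1@5 c2@9 c3@13 c4@17, authorship ..111.222.333..44.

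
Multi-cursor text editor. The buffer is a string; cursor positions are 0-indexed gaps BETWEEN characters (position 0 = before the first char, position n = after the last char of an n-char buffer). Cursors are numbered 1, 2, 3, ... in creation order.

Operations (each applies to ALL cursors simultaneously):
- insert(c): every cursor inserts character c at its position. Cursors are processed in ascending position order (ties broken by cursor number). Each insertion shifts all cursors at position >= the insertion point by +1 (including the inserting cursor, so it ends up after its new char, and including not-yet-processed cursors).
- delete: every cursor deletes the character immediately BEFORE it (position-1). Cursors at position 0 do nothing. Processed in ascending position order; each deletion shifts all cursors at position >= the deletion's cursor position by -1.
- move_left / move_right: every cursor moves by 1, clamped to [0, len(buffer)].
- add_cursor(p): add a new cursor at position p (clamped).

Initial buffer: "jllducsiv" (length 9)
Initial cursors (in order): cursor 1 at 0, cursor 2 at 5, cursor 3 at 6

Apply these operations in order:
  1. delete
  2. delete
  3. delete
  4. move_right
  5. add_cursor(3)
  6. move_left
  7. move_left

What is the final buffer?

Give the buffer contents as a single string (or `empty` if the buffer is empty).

After op 1 (delete): buffer="jlldsiv" (len 7), cursors c1@0 c2@4 c3@4, authorship .......
After op 2 (delete): buffer="jlsiv" (len 5), cursors c1@0 c2@2 c3@2, authorship .....
After op 3 (delete): buffer="siv" (len 3), cursors c1@0 c2@0 c3@0, authorship ...
After op 4 (move_right): buffer="siv" (len 3), cursors c1@1 c2@1 c3@1, authorship ...
After op 5 (add_cursor(3)): buffer="siv" (len 3), cursors c1@1 c2@1 c3@1 c4@3, authorship ...
After op 6 (move_left): buffer="siv" (len 3), cursors c1@0 c2@0 c3@0 c4@2, authorship ...
After op 7 (move_left): buffer="siv" (len 3), cursors c1@0 c2@0 c3@0 c4@1, authorship ...

Answer: siv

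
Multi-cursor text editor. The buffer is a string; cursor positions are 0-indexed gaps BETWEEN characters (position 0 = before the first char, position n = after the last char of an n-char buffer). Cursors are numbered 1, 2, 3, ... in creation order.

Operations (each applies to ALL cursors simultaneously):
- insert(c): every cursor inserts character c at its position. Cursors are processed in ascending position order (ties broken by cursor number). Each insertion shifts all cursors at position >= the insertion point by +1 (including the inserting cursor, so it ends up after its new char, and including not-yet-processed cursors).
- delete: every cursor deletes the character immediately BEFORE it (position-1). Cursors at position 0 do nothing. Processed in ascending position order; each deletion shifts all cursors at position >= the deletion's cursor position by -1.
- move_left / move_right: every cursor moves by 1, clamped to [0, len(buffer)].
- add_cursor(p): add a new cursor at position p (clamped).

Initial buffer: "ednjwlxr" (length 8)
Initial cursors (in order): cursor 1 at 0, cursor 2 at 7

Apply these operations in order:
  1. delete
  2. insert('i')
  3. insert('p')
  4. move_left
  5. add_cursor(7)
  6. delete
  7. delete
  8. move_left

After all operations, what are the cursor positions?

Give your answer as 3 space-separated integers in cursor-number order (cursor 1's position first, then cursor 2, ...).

Answer: 0 3 3

Derivation:
After op 1 (delete): buffer="ednjwlr" (len 7), cursors c1@0 c2@6, authorship .......
After op 2 (insert('i')): buffer="iednjwlir" (len 9), cursors c1@1 c2@8, authorship 1......2.
After op 3 (insert('p')): buffer="ipednjwlipr" (len 11), cursors c1@2 c2@10, authorship 11......22.
After op 4 (move_left): buffer="ipednjwlipr" (len 11), cursors c1@1 c2@9, authorship 11......22.
After op 5 (add_cursor(7)): buffer="ipednjwlipr" (len 11), cursors c1@1 c3@7 c2@9, authorship 11......22.
After op 6 (delete): buffer="pednjlpr" (len 8), cursors c1@0 c3@5 c2@6, authorship 1.....2.
After op 7 (delete): buffer="pednpr" (len 6), cursors c1@0 c2@4 c3@4, authorship 1...2.
After op 8 (move_left): buffer="pednpr" (len 6), cursors c1@0 c2@3 c3@3, authorship 1...2.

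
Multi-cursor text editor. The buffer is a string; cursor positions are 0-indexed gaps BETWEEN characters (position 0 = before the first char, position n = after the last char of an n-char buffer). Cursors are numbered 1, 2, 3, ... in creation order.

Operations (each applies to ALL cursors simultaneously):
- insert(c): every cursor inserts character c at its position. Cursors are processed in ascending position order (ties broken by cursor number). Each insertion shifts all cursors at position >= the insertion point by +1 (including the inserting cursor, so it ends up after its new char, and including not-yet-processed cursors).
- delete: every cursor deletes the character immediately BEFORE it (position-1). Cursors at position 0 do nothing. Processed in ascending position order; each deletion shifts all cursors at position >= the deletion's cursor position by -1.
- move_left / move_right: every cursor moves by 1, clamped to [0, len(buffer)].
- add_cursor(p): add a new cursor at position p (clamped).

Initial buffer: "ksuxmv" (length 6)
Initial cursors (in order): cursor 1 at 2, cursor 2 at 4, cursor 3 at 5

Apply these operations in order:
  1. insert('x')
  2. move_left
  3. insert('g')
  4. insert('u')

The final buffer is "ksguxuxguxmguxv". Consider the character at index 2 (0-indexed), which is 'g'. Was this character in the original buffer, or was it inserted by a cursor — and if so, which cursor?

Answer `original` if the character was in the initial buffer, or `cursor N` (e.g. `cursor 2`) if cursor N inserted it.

After op 1 (insert('x')): buffer="ksxuxxmxv" (len 9), cursors c1@3 c2@6 c3@8, authorship ..1..2.3.
After op 2 (move_left): buffer="ksxuxxmxv" (len 9), cursors c1@2 c2@5 c3@7, authorship ..1..2.3.
After op 3 (insert('g')): buffer="ksgxuxgxmgxv" (len 12), cursors c1@3 c2@7 c3@10, authorship ..11..22.33.
After op 4 (insert('u')): buffer="ksguxuxguxmguxv" (len 15), cursors c1@4 c2@9 c3@13, authorship ..111..222.333.
Authorship (.=original, N=cursor N): . . 1 1 1 . . 2 2 2 . 3 3 3 .
Index 2: author = 1

Answer: cursor 1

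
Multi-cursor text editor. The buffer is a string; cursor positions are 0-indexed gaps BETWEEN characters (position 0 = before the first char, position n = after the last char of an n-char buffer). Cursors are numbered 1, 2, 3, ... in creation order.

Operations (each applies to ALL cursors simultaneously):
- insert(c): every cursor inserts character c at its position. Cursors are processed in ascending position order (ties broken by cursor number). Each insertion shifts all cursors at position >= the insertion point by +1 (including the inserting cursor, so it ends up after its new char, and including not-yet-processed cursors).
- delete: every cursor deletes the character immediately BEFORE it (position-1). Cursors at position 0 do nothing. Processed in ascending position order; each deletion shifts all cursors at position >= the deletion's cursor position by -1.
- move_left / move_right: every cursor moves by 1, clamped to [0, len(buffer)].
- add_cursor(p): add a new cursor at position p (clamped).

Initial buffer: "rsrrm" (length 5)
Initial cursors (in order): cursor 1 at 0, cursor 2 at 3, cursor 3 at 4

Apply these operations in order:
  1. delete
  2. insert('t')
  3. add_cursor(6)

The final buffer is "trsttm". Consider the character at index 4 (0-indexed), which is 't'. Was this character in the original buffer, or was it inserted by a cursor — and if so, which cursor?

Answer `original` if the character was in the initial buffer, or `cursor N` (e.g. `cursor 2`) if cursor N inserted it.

After op 1 (delete): buffer="rsm" (len 3), cursors c1@0 c2@2 c3@2, authorship ...
After op 2 (insert('t')): buffer="trsttm" (len 6), cursors c1@1 c2@5 c3@5, authorship 1..23.
After op 3 (add_cursor(6)): buffer="trsttm" (len 6), cursors c1@1 c2@5 c3@5 c4@6, authorship 1..23.
Authorship (.=original, N=cursor N): 1 . . 2 3 .
Index 4: author = 3

Answer: cursor 3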